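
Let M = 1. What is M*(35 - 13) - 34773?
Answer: -34751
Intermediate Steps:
M*(35 - 13) - 34773 = 1*(35 - 13) - 34773 = 1*22 - 34773 = 22 - 34773 = -34751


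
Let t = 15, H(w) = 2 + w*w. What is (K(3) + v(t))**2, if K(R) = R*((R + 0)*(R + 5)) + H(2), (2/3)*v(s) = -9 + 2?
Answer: 18225/4 ≈ 4556.3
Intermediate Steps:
H(w) = 2 + w**2
v(s) = -21/2 (v(s) = 3*(-9 + 2)/2 = (3/2)*(-7) = -21/2)
K(R) = 6 + R**2*(5 + R) (K(R) = R*((R + 0)*(R + 5)) + (2 + 2**2) = R*(R*(5 + R)) + (2 + 4) = R**2*(5 + R) + 6 = 6 + R**2*(5 + R))
(K(3) + v(t))**2 = ((6 + 3**3 + 5*3**2) - 21/2)**2 = ((6 + 27 + 5*9) - 21/2)**2 = ((6 + 27 + 45) - 21/2)**2 = (78 - 21/2)**2 = (135/2)**2 = 18225/4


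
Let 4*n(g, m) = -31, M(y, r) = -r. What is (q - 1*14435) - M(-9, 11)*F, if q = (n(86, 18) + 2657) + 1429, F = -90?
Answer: -45387/4 ≈ -11347.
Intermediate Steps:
n(g, m) = -31/4 (n(g, m) = (¼)*(-31) = -31/4)
q = 16313/4 (q = (-31/4 + 2657) + 1429 = 10597/4 + 1429 = 16313/4 ≈ 4078.3)
(q - 1*14435) - M(-9, 11)*F = (16313/4 - 1*14435) - (-1*11)*(-90) = (16313/4 - 14435) - (-11)*(-90) = -41427/4 - 1*990 = -41427/4 - 990 = -45387/4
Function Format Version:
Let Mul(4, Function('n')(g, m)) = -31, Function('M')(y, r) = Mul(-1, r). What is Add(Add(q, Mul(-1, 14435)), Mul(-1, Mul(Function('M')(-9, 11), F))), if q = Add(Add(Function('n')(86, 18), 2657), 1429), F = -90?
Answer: Rational(-45387, 4) ≈ -11347.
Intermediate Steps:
Function('n')(g, m) = Rational(-31, 4) (Function('n')(g, m) = Mul(Rational(1, 4), -31) = Rational(-31, 4))
q = Rational(16313, 4) (q = Add(Add(Rational(-31, 4), 2657), 1429) = Add(Rational(10597, 4), 1429) = Rational(16313, 4) ≈ 4078.3)
Add(Add(q, Mul(-1, 14435)), Mul(-1, Mul(Function('M')(-9, 11), F))) = Add(Add(Rational(16313, 4), Mul(-1, 14435)), Mul(-1, Mul(Mul(-1, 11), -90))) = Add(Add(Rational(16313, 4), -14435), Mul(-1, Mul(-11, -90))) = Add(Rational(-41427, 4), Mul(-1, 990)) = Add(Rational(-41427, 4), -990) = Rational(-45387, 4)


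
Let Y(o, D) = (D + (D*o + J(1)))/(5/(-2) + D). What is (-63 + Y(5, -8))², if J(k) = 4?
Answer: 1525225/441 ≈ 3458.6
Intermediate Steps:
Y(o, D) = (4 + D + D*o)/(-5/2 + D) (Y(o, D) = (D + (D*o + 4))/(5/(-2) + D) = (D + (4 + D*o))/(5*(-½) + D) = (4 + D + D*o)/(-5/2 + D))
(-63 + Y(5, -8))² = (-63 + 2*(4 - 8 - 8*5)/(-5 + 2*(-8)))² = (-63 + 2*(4 - 8 - 40)/(-5 - 16))² = (-63 + 2*(-44)/(-21))² = (-63 + 2*(-1/21)*(-44))² = (-63 + 88/21)² = (-1235/21)² = 1525225/441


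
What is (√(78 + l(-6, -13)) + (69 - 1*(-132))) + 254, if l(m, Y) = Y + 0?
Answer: 455 + √65 ≈ 463.06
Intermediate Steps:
l(m, Y) = Y
(√(78 + l(-6, -13)) + (69 - 1*(-132))) + 254 = (√(78 - 13) + (69 - 1*(-132))) + 254 = (√65 + (69 + 132)) + 254 = (√65 + 201) + 254 = (201 + √65) + 254 = 455 + √65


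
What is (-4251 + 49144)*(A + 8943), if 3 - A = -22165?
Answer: 1396666123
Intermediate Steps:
A = 22168 (A = 3 - 1*(-22165) = 3 + 22165 = 22168)
(-4251 + 49144)*(A + 8943) = (-4251 + 49144)*(22168 + 8943) = 44893*31111 = 1396666123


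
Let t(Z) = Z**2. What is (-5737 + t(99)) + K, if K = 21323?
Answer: 25387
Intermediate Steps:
(-5737 + t(99)) + K = (-5737 + 99**2) + 21323 = (-5737 + 9801) + 21323 = 4064 + 21323 = 25387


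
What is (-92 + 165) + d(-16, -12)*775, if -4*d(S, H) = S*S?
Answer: -49527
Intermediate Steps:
d(S, H) = -S**2/4 (d(S, H) = -S*S/4 = -S**2/4)
(-92 + 165) + d(-16, -12)*775 = (-92 + 165) - 1/4*(-16)**2*775 = 73 - 1/4*256*775 = 73 - 64*775 = 73 - 49600 = -49527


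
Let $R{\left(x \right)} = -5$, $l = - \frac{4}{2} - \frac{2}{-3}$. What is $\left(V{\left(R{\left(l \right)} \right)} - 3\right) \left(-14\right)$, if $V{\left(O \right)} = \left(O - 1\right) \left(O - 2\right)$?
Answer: $-546$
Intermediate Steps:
$l = - \frac{4}{3}$ ($l = \left(-4\right) \frac{1}{2} - - \frac{2}{3} = -2 + \frac{2}{3} = - \frac{4}{3} \approx -1.3333$)
$V{\left(O \right)} = \left(-1 + O\right) \left(-2 + O\right)$
$\left(V{\left(R{\left(l \right)} \right)} - 3\right) \left(-14\right) = \left(\left(2 + \left(-5\right)^{2} - -15\right) - 3\right) \left(-14\right) = \left(\left(2 + 25 + 15\right) - 3\right) \left(-14\right) = \left(42 - 3\right) \left(-14\right) = 39 \left(-14\right) = -546$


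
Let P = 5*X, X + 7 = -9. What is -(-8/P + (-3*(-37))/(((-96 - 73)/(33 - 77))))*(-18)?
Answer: 441081/845 ≈ 521.99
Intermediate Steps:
X = -16 (X = -7 - 9 = -16)
P = -80 (P = 5*(-16) = -80)
-(-8/P + (-3*(-37))/(((-96 - 73)/(33 - 77))))*(-18) = -(-8/(-80) + (-3*(-37))/(((-96 - 73)/(33 - 77))))*(-18) = -(-8*(-1/80) + 111/((-169/(-44))))*(-18) = -(⅒ + 111/((-169*(-1/44))))*(-18) = -(⅒ + 111/(169/44))*(-18) = -(⅒ + 111*(44/169))*(-18) = -(⅒ + 4884/169)*(-18) = -49009*(-18)/1690 = -1*(-441081/845) = 441081/845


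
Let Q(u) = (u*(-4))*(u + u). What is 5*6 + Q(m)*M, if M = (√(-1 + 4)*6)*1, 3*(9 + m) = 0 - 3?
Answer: 30 - 4800*√3 ≈ -8283.8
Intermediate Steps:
m = -10 (m = -9 + (0 - 3)/3 = -9 + (⅓)*(-3) = -9 - 1 = -10)
Q(u) = -8*u² (Q(u) = (-4*u)*(2*u) = -8*u²)
M = 6*√3 (M = (√3*6)*1 = (6*√3)*1 = 6*√3 ≈ 10.392)
5*6 + Q(m)*M = 5*6 + (-8*(-10)²)*(6*√3) = 30 + (-8*100)*(6*√3) = 30 - 4800*√3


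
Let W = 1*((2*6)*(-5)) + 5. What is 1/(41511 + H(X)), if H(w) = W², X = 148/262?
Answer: 1/44536 ≈ 2.2454e-5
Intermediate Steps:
W = -55 (W = 1*(12*(-5)) + 5 = 1*(-60) + 5 = -60 + 5 = -55)
X = 74/131 (X = 148*(1/262) = 74/131 ≈ 0.56489)
H(w) = 3025 (H(w) = (-55)² = 3025)
1/(41511 + H(X)) = 1/(41511 + 3025) = 1/44536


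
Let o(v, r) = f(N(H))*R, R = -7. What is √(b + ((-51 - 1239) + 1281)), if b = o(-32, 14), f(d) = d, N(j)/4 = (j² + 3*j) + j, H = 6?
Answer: I*√1689 ≈ 41.097*I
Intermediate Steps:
N(j) = 4*j² + 16*j (N(j) = 4*((j² + 3*j) + j) = 4*(j² + 4*j) = 4*j² + 16*j)
o(v, r) = -1680 (o(v, r) = (4*6*(4 + 6))*(-7) = (4*6*10)*(-7) = 240*(-7) = -1680)
b = -1680
√(b + ((-51 - 1239) + 1281)) = √(-1680 + ((-51 - 1239) + 1281)) = √(-1680 + (-1290 + 1281)) = √(-1680 - 9) = √(-1689) = I*√1689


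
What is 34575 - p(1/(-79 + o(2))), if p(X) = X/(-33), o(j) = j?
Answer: 87855074/2541 ≈ 34575.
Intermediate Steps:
p(X) = -X/33 (p(X) = X*(-1/33) = -X/33)
34575 - p(1/(-79 + o(2))) = 34575 - (-1)/(33*(-79 + 2)) = 34575 - (-1)/(33*(-77)) = 34575 - (-1)*(-1)/(33*77) = 34575 - 1*1/2541 = 34575 - 1/2541 = 87855074/2541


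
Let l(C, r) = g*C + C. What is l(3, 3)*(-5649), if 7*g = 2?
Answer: -21789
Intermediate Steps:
g = 2/7 (g = (1/7)*2 = 2/7 ≈ 0.28571)
l(C, r) = 9*C/7 (l(C, r) = 2*C/7 + C = 9*C/7)
l(3, 3)*(-5649) = ((9/7)*3)*(-5649) = (27/7)*(-5649) = -21789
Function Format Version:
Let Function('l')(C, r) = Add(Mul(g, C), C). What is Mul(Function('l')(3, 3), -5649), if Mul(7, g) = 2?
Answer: -21789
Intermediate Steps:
g = Rational(2, 7) (g = Mul(Rational(1, 7), 2) = Rational(2, 7) ≈ 0.28571)
Function('l')(C, r) = Mul(Rational(9, 7), C) (Function('l')(C, r) = Add(Mul(Rational(2, 7), C), C) = Mul(Rational(9, 7), C))
Mul(Function('l')(3, 3), -5649) = Mul(Mul(Rational(9, 7), 3), -5649) = Mul(Rational(27, 7), -5649) = -21789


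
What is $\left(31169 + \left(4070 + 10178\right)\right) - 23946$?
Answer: $21471$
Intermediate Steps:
$\left(31169 + \left(4070 + 10178\right)\right) - 23946 = \left(31169 + 14248\right) - 23946 = 45417 - 23946 = 21471$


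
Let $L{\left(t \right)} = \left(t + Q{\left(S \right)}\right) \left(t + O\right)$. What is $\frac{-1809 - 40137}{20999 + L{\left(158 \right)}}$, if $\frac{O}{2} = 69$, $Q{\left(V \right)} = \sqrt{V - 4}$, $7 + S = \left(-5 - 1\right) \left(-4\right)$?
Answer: $- \frac{2842554582}{4591227281} + \frac{12416016 \sqrt{13}}{4591227281} \approx -0.60938$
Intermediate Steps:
$S = 17$ ($S = -7 + \left(-5 - 1\right) \left(-4\right) = -7 - -24 = -7 + 24 = 17$)
$Q{\left(V \right)} = \sqrt{-4 + V}$
$O = 138$ ($O = 2 \cdot 69 = 138$)
$L{\left(t \right)} = \left(138 + t\right) \left(t + \sqrt{13}\right)$ ($L{\left(t \right)} = \left(t + \sqrt{-4 + 17}\right) \left(t + 138\right) = \left(t + \sqrt{13}\right) \left(138 + t\right) = \left(138 + t\right) \left(t + \sqrt{13}\right)$)
$\frac{-1809 - 40137}{20999 + L{\left(158 \right)}} = \frac{-1809 - 40137}{20999 + \left(158^{2} + 138 \cdot 158 + 138 \sqrt{13} + 158 \sqrt{13}\right)} = - \frac{41946}{20999 + \left(24964 + 21804 + 138 \sqrt{13} + 158 \sqrt{13}\right)} = - \frac{41946}{20999 + \left(46768 + 296 \sqrt{13}\right)} = - \frac{41946}{67767 + 296 \sqrt{13}}$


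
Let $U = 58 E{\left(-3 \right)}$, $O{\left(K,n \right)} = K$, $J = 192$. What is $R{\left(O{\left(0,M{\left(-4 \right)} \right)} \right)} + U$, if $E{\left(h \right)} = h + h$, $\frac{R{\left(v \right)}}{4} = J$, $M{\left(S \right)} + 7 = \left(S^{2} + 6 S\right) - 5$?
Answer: $420$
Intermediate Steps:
$M{\left(S \right)} = -12 + S^{2} + 6 S$ ($M{\left(S \right)} = -7 - \left(5 - S^{2} - 6 S\right) = -7 + \left(-5 + S^{2} + 6 S\right) = -12 + S^{2} + 6 S$)
$R{\left(v \right)} = 768$ ($R{\left(v \right)} = 4 \cdot 192 = 768$)
$E{\left(h \right)} = 2 h$
$U = -348$ ($U = 58 \cdot 2 \left(-3\right) = 58 \left(-6\right) = -348$)
$R{\left(O{\left(0,M{\left(-4 \right)} \right)} \right)} + U = 768 - 348 = 420$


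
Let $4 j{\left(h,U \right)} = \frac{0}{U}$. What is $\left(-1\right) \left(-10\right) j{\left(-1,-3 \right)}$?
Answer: $0$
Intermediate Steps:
$j{\left(h,U \right)} = 0$ ($j{\left(h,U \right)} = \frac{0 \frac{1}{U}}{4} = \frac{1}{4} \cdot 0 = 0$)
$\left(-1\right) \left(-10\right) j{\left(-1,-3 \right)} = \left(-1\right) \left(-10\right) 0 = 10 \cdot 0 = 0$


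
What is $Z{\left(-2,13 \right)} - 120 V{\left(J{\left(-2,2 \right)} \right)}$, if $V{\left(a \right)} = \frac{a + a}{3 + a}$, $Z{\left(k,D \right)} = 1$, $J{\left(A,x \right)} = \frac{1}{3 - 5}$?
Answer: $49$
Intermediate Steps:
$J{\left(A,x \right)} = - \frac{1}{2}$ ($J{\left(A,x \right)} = \frac{1}{-2} = - \frac{1}{2}$)
$V{\left(a \right)} = \frac{2 a}{3 + a}$
$Z{\left(-2,13 \right)} - 120 V{\left(J{\left(-2,2 \right)} \right)} = 1 - 120 \cdot 2 \left(- \frac{1}{2}\right) \frac{1}{3 - \frac{1}{2}} = 1 - 120 \cdot 2 \left(- \frac{1}{2}\right) \frac{1}{\frac{5}{2}} = 1 - 120 \cdot 2 \left(- \frac{1}{2}\right) \frac{2}{5} = 1 - -48 = 1 + 48 = 49$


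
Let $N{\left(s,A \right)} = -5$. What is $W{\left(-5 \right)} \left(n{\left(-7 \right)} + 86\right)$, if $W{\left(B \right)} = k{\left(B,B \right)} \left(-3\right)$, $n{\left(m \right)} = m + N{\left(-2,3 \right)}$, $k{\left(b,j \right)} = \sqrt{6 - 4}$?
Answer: $- 222 \sqrt{2} \approx -313.96$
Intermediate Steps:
$k{\left(b,j \right)} = \sqrt{2}$
$n{\left(m \right)} = -5 + m$ ($n{\left(m \right)} = m - 5 = -5 + m$)
$W{\left(B \right)} = - 3 \sqrt{2}$ ($W{\left(B \right)} = \sqrt{2} \left(-3\right) = - 3 \sqrt{2}$)
$W{\left(-5 \right)} \left(n{\left(-7 \right)} + 86\right) = - 3 \sqrt{2} \left(\left(-5 - 7\right) + 86\right) = - 3 \sqrt{2} \left(-12 + 86\right) = - 3 \sqrt{2} \cdot 74 = - 222 \sqrt{2}$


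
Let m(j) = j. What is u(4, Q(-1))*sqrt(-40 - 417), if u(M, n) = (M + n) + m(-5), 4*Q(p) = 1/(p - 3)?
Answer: -17*I*sqrt(457)/16 ≈ -22.714*I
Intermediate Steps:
Q(p) = 1/(4*(-3 + p)) (Q(p) = 1/(4*(p - 3)) = 1/(4*(-3 + p)))
u(M, n) = -5 + M + n (u(M, n) = (M + n) - 5 = -5 + M + n)
u(4, Q(-1))*sqrt(-40 - 417) = (-5 + 4 + 1/(4*(-3 - 1)))*sqrt(-40 - 417) = (-5 + 4 + (1/4)/(-4))*sqrt(-457) = (-5 + 4 + (1/4)*(-1/4))*(I*sqrt(457)) = (-5 + 4 - 1/16)*(I*sqrt(457)) = -17*I*sqrt(457)/16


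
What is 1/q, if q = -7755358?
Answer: -1/7755358 ≈ -1.2894e-7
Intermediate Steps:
1/q = 1/(-7755358) = -1/7755358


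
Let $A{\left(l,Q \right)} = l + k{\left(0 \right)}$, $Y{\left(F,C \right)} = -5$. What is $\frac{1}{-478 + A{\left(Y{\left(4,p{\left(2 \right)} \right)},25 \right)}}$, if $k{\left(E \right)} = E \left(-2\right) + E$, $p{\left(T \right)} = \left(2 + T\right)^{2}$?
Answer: $- \frac{1}{483} \approx -0.0020704$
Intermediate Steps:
$k{\left(E \right)} = - E$ ($k{\left(E \right)} = - 2 E + E = - E$)
$A{\left(l,Q \right)} = l$ ($A{\left(l,Q \right)} = l - 0 = l + 0 = l$)
$\frac{1}{-478 + A{\left(Y{\left(4,p{\left(2 \right)} \right)},25 \right)}} = \frac{1}{-478 - 5} = \frac{1}{-483} = - \frac{1}{483}$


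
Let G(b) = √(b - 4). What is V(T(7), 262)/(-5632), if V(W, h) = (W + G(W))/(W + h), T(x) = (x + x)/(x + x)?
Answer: -1/1481216 - I*√3/1481216 ≈ -6.7512e-7 - 1.1693e-6*I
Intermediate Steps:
T(x) = 1 (T(x) = (2*x)/((2*x)) = (2*x)*(1/(2*x)) = 1)
G(b) = √(-4 + b)
V(W, h) = (W + √(-4 + W))/(W + h)
V(T(7), 262)/(-5632) = ((1 + √(-4 + 1))/(1 + 262))/(-5632) = ((1 + √(-3))/263)*(-1/5632) = ((1 + I*√3)/263)*(-1/5632) = (1/263 + I*√3/263)*(-1/5632) = -1/1481216 - I*√3/1481216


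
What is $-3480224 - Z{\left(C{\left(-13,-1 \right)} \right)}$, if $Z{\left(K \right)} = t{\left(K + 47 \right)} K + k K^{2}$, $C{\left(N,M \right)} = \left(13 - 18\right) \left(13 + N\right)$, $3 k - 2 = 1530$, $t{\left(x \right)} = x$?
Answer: $-3480224$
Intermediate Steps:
$k = \frac{1532}{3}$ ($k = \frac{2}{3} + \frac{1}{3} \cdot 1530 = \frac{2}{3} + 510 = \frac{1532}{3} \approx 510.67$)
$C{\left(N,M \right)} = -65 - 5 N$ ($C{\left(N,M \right)} = - 5 \left(13 + N\right) = -65 - 5 N$)
$Z{\left(K \right)} = \frac{1532 K^{2}}{3} + K \left(47 + K\right)$ ($Z{\left(K \right)} = \left(K + 47\right) K + \frac{1532 K^{2}}{3} = \left(47 + K\right) K + \frac{1532 K^{2}}{3} = K \left(47 + K\right) + \frac{1532 K^{2}}{3} = \frac{1532 K^{2}}{3} + K \left(47 + K\right)$)
$-3480224 - Z{\left(C{\left(-13,-1 \right)} \right)} = -3480224 - \frac{\left(-65 - -65\right) \left(141 + 1535 \left(-65 - -65\right)\right)}{3} = -3480224 - \frac{\left(-65 + 65\right) \left(141 + 1535 \left(-65 + 65\right)\right)}{3} = -3480224 - \frac{1}{3} \cdot 0 \left(141 + 1535 \cdot 0\right) = -3480224 - \frac{1}{3} \cdot 0 \left(141 + 0\right) = -3480224 - \frac{1}{3} \cdot 0 \cdot 141 = -3480224 - 0 = -3480224 + 0 = -3480224$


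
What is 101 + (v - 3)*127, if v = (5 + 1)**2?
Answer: 4292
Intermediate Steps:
v = 36 (v = 6**2 = 36)
101 + (v - 3)*127 = 101 + (36 - 3)*127 = 101 + 33*127 = 101 + 4191 = 4292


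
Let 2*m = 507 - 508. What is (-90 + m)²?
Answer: 32761/4 ≈ 8190.3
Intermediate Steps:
m = -½ (m = (507 - 508)/2 = (½)*(-1) = -½ ≈ -0.50000)
(-90 + m)² = (-90 - ½)² = (-181/2)² = 32761/4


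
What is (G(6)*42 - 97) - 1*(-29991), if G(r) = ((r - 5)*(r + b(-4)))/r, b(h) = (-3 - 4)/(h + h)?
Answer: 239537/8 ≈ 29942.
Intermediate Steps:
b(h) = -7/(2*h) (b(h) = -7*1/(2*h) = -7/(2*h))
G(r) = (-5 + r)*(7/8 + r)/r (G(r) = ((r - 5)*(r - 7/2/(-4)))/r = ((-5 + r)*(r - 7/2*(-¼)))/r = ((-5 + r)*(r + 7/8))/r = ((-5 + r)*(7/8 + r))/r = (-5 + r)*(7/8 + r)/r)
(G(6)*42 - 97) - 1*(-29991) = ((-33/8 + 6 - 35/8/6)*42 - 97) - 1*(-29991) = ((-33/8 + 6 - 35/8*⅙)*42 - 97) + 29991 = ((-33/8 + 6 - 35/48)*42 - 97) + 29991 = ((55/48)*42 - 97) + 29991 = (385/8 - 97) + 29991 = -391/8 + 29991 = 239537/8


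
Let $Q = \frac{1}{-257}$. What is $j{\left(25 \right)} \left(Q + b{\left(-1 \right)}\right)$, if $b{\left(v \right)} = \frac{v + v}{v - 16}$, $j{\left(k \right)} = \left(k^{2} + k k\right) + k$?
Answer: $\frac{37275}{257} \approx 145.04$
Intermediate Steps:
$Q = - \frac{1}{257} \approx -0.0038911$
$j{\left(k \right)} = k + 2 k^{2}$ ($j{\left(k \right)} = \left(k^{2} + k^{2}\right) + k = 2 k^{2} + k = k + 2 k^{2}$)
$b{\left(v \right)} = \frac{2 v}{-16 + v}$
$j{\left(25 \right)} \left(Q + b{\left(-1 \right)}\right) = 25 \left(1 + 2 \cdot 25\right) \left(- \frac{1}{257} + 2 \left(-1\right) \frac{1}{-16 - 1}\right) = 25 \left(1 + 50\right) \left(- \frac{1}{257} + 2 \left(-1\right) \frac{1}{-17}\right) = 25 \cdot 51 \left(- \frac{1}{257} + 2 \left(-1\right) \left(- \frac{1}{17}\right)\right) = 1275 \left(- \frac{1}{257} + \frac{2}{17}\right) = 1275 \cdot \frac{497}{4369} = \frac{37275}{257}$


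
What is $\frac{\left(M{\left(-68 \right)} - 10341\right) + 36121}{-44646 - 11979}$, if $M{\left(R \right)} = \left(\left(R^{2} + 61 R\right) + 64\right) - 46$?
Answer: $- \frac{58}{125} \approx -0.464$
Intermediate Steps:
$M{\left(R \right)} = 18 + R^{2} + 61 R$ ($M{\left(R \right)} = \left(64 + R^{2} + 61 R\right) - 46 = 18 + R^{2} + 61 R$)
$\frac{\left(M{\left(-68 \right)} - 10341\right) + 36121}{-44646 - 11979} = \frac{\left(\left(18 + \left(-68\right)^{2} + 61 \left(-68\right)\right) - 10341\right) + 36121}{-44646 - 11979} = \frac{\left(\left(18 + 4624 - 4148\right) - 10341\right) + 36121}{-56625} = \left(\left(494 - 10341\right) + 36121\right) \left(- \frac{1}{56625}\right) = \left(-9847 + 36121\right) \left(- \frac{1}{56625}\right) = 26274 \left(- \frac{1}{56625}\right) = - \frac{58}{125}$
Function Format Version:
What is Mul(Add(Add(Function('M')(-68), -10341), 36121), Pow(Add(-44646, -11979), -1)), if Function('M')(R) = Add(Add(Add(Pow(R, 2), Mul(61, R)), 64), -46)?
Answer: Rational(-58, 125) ≈ -0.46400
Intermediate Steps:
Function('M')(R) = Add(18, Pow(R, 2), Mul(61, R)) (Function('M')(R) = Add(Add(64, Pow(R, 2), Mul(61, R)), -46) = Add(18, Pow(R, 2), Mul(61, R)))
Mul(Add(Add(Function('M')(-68), -10341), 36121), Pow(Add(-44646, -11979), -1)) = Mul(Add(Add(Add(18, Pow(-68, 2), Mul(61, -68)), -10341), 36121), Pow(Add(-44646, -11979), -1)) = Mul(Add(Add(Add(18, 4624, -4148), -10341), 36121), Pow(-56625, -1)) = Mul(Add(Add(494, -10341), 36121), Rational(-1, 56625)) = Mul(Add(-9847, 36121), Rational(-1, 56625)) = Mul(26274, Rational(-1, 56625)) = Rational(-58, 125)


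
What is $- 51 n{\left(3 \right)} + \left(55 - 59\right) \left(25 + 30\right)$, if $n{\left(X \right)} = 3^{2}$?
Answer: $-679$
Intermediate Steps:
$n{\left(X \right)} = 9$
$- 51 n{\left(3 \right)} + \left(55 - 59\right) \left(25 + 30\right) = \left(-51\right) 9 + \left(55 - 59\right) \left(25 + 30\right) = -459 - 220 = -679$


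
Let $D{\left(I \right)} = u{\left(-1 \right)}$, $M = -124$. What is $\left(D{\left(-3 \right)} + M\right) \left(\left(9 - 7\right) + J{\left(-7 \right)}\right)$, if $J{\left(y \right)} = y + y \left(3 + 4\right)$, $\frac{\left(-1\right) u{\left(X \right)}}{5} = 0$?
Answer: $6696$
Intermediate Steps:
$u{\left(X \right)} = 0$ ($u{\left(X \right)} = \left(-5\right) 0 = 0$)
$D{\left(I \right)} = 0$
$J{\left(y \right)} = 8 y$ ($J{\left(y \right)} = y + y 7 = y + 7 y = 8 y$)
$\left(D{\left(-3 \right)} + M\right) \left(\left(9 - 7\right) + J{\left(-7 \right)}\right) = \left(0 - 124\right) \left(\left(9 - 7\right) + 8 \left(-7\right)\right) = - 124 \left(2 - 56\right) = \left(-124\right) \left(-54\right) = 6696$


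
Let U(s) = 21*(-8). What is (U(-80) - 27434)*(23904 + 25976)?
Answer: -1376787760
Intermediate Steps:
U(s) = -168
(U(-80) - 27434)*(23904 + 25976) = (-168 - 27434)*(23904 + 25976) = -27602*49880 = -1376787760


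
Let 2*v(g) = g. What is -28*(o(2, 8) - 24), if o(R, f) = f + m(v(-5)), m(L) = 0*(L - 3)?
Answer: 448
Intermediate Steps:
v(g) = g/2
m(L) = 0 (m(L) = 0*(-3 + L) = 0)
o(R, f) = f (o(R, f) = f + 0 = f)
-28*(o(2, 8) - 24) = -28*(8 - 24) = -28*(-16) = 448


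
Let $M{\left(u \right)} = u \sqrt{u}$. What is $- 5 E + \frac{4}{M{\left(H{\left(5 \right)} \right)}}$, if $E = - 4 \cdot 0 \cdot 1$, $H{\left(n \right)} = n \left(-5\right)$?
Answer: $\frac{4 i}{125} \approx 0.032 i$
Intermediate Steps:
$H{\left(n \right)} = - 5 n$
$E = 0$ ($E = \left(-4\right) 0 = 0$)
$M{\left(u \right)} = u^{\frac{3}{2}}$
$- 5 E + \frac{4}{M{\left(H{\left(5 \right)} \right)}} = \left(-5\right) 0 + \frac{4}{\left(\left(-5\right) 5\right)^{\frac{3}{2}}} = 0 + \frac{4}{\left(-25\right)^{\frac{3}{2}}} = 0 + \frac{4}{\left(-125\right) i} = 0 + 4 \frac{i}{125} = 0 + \frac{4 i}{125} = \frac{4 i}{125}$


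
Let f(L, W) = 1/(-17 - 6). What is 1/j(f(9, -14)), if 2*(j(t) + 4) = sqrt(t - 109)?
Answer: -92/995 - I*sqrt(14421)/995 ≈ -0.092462 - 0.12069*I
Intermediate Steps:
f(L, W) = -1/23 (f(L, W) = 1/(-23) = -1/23)
j(t) = -4 + sqrt(-109 + t)/2 (j(t) = -4 + sqrt(t - 109)/2 = -4 + sqrt(-109 + t)/2)
1/j(f(9, -14)) = 1/(-4 + sqrt(-109 - 1/23)/2) = 1/(-4 + sqrt(-2508/23)/2) = 1/(-4 + (2*I*sqrt(14421)/23)/2) = 1/(-4 + I*sqrt(14421)/23)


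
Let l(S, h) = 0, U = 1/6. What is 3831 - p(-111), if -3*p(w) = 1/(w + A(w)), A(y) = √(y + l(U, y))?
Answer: 1287215/336 - I*√111/37296 ≈ 3831.0 - 0.00028249*I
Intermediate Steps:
U = ⅙ ≈ 0.16667
A(y) = √y (A(y) = √(y + 0) = √y)
p(w) = -1/(3*(w + √w))
3831 - p(-111) = 3831 - (-1)/(3*(-111) + 3*√(-111)) = 3831 - (-1)/(-333 + 3*(I*√111)) = 3831 - (-1)/(-333 + 3*I*√111) = 3831 + 1/(-333 + 3*I*√111)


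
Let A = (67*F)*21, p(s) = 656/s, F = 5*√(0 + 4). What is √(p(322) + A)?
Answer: √364761278/161 ≈ 118.63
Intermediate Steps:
F = 10 (F = 5*√4 = 5*2 = 10)
A = 14070 (A = (67*10)*21 = 670*21 = 14070)
√(p(322) + A) = √(656/322 + 14070) = √(656*(1/322) + 14070) = √(328/161 + 14070) = √(2265598/161) = √364761278/161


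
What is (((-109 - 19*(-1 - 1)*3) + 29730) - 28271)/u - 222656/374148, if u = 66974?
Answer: -1795551284/3132273519 ≈ -0.57324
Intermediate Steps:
(((-109 - 19*(-1 - 1)*3) + 29730) - 28271)/u - 222656/374148 = (((-109 - 19*(-1 - 1)*3) + 29730) - 28271)/66974 - 222656/374148 = (((-109 - (-38)*3) + 29730) - 28271)*(1/66974) - 222656*1/374148 = (((-109 - 19*(-6)) + 29730) - 28271)*(1/66974) - 55664/93537 = (((-109 + 114) + 29730) - 28271)*(1/66974) - 55664/93537 = ((5 + 29730) - 28271)*(1/66974) - 55664/93537 = (29735 - 28271)*(1/66974) - 55664/93537 = 1464*(1/66974) - 55664/93537 = 732/33487 - 55664/93537 = -1795551284/3132273519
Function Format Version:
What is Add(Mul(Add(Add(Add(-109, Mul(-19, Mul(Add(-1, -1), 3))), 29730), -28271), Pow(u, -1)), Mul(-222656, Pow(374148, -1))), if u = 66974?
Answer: Rational(-1795551284, 3132273519) ≈ -0.57324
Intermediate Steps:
Add(Mul(Add(Add(Add(-109, Mul(-19, Mul(Add(-1, -1), 3))), 29730), -28271), Pow(u, -1)), Mul(-222656, Pow(374148, -1))) = Add(Mul(Add(Add(Add(-109, Mul(-19, Mul(Add(-1, -1), 3))), 29730), -28271), Pow(66974, -1)), Mul(-222656, Pow(374148, -1))) = Add(Mul(Add(Add(Add(-109, Mul(-19, Mul(-2, 3))), 29730), -28271), Rational(1, 66974)), Mul(-222656, Rational(1, 374148))) = Add(Mul(Add(Add(Add(-109, Mul(-19, -6)), 29730), -28271), Rational(1, 66974)), Rational(-55664, 93537)) = Add(Mul(Add(Add(Add(-109, 114), 29730), -28271), Rational(1, 66974)), Rational(-55664, 93537)) = Add(Mul(Add(Add(5, 29730), -28271), Rational(1, 66974)), Rational(-55664, 93537)) = Add(Mul(Add(29735, -28271), Rational(1, 66974)), Rational(-55664, 93537)) = Add(Mul(1464, Rational(1, 66974)), Rational(-55664, 93537)) = Add(Rational(732, 33487), Rational(-55664, 93537)) = Rational(-1795551284, 3132273519)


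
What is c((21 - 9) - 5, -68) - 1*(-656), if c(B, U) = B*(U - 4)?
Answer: 152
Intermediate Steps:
c(B, U) = B*(-4 + U)
c((21 - 9) - 5, -68) - 1*(-656) = ((21 - 9) - 5)*(-4 - 68) - 1*(-656) = (12 - 5)*(-72) + 656 = 7*(-72) + 656 = -504 + 656 = 152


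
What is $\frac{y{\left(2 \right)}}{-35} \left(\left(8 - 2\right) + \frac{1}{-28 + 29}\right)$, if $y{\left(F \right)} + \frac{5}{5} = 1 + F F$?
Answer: $- \frac{4}{5} \approx -0.8$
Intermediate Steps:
$y{\left(F \right)} = F^{2}$ ($y{\left(F \right)} = -1 + \left(1 + F F\right) = -1 + \left(1 + F^{2}\right) = F^{2}$)
$\frac{y{\left(2 \right)}}{-35} \left(\left(8 - 2\right) + \frac{1}{-28 + 29}\right) = \frac{2^{2}}{-35} \left(\left(8 - 2\right) + \frac{1}{-28 + 29}\right) = 4 \left(- \frac{1}{35}\right) \left(6 + 1^{-1}\right) = - \frac{4 \left(6 + 1\right)}{35} = \left(- \frac{4}{35}\right) 7 = - \frac{4}{5}$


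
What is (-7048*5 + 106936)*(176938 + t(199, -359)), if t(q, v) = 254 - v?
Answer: 12729696496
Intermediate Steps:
(-7048*5 + 106936)*(176938 + t(199, -359)) = (-7048*5 + 106936)*(176938 + (254 - 1*(-359))) = (-35240 + 106936)*(176938 + (254 + 359)) = 71696*(176938 + 613) = 71696*177551 = 12729696496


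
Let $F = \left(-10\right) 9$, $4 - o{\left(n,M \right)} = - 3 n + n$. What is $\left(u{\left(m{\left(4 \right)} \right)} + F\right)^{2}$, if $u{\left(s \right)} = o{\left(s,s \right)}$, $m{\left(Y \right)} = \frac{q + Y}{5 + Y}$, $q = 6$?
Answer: $\frac{568516}{81} \approx 7018.7$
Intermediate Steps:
$m{\left(Y \right)} = \frac{6 + Y}{5 + Y}$
$o{\left(n,M \right)} = 4 + 2 n$ ($o{\left(n,M \right)} = 4 - \left(- 3 n + n\right) = 4 - - 2 n = 4 + 2 n$)
$u{\left(s \right)} = 4 + 2 s$
$F = -90$
$\left(u{\left(m{\left(4 \right)} \right)} + F\right)^{2} = \left(\left(4 + 2 \frac{6 + 4}{5 + 4}\right) - 90\right)^{2} = \left(\left(4 + 2 \cdot \frac{1}{9} \cdot 10\right) - 90\right)^{2} = \left(\left(4 + 2 \cdot \frac{10}{9}\right) - 90\right)^{2} = \left(\left(4 + \frac{20}{9}\right) - 90\right)^{2} = \left(\frac{56}{9} - 90\right)^{2} = \left(- \frac{754}{9}\right)^{2} = \frac{568516}{81}$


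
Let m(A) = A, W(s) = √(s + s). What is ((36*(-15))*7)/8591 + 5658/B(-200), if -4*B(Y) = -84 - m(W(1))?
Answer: 8152791444/30300457 - 11316*√2/3527 ≈ 264.53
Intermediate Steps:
W(s) = √2*√s (W(s) = √(2*s) = √2*√s)
B(Y) = 21 + √2/4 (B(Y) = -(-84 - √2*√1)/4 = -(-84 - √2)/4 = 21 + √2/4)
((36*(-15))*7)/8591 + 5658/B(-200) = ((36*(-15))*7)/8591 + 5658/(21 + √2/4) = -540*7*(1/8591) + 5658/(21 + √2/4) = -3780*1/8591 + 5658/(21 + √2/4) = -3780/8591 + 5658/(21 + √2/4)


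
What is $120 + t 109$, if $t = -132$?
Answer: $-14268$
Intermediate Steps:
$120 + t 109 = 120 - 14388 = -14268$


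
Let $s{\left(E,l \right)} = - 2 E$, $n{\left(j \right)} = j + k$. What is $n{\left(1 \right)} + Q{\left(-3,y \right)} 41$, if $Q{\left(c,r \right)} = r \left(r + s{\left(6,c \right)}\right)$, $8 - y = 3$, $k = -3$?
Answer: $-1437$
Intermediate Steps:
$n{\left(j \right)} = -3 + j$ ($n{\left(j \right)} = j - 3 = -3 + j$)
$y = 5$ ($y = 8 - 3 = 5$)
$Q{\left(c,r \right)} = r \left(-12 + r\right)$ ($Q{\left(c,r \right)} = r \left(r - 12\right) = r \left(-12 + r\right)$)
$n{\left(1 \right)} + Q{\left(-3,y \right)} 41 = \left(-3 + 1\right) + 5 \left(-12 + 5\right) 41 = -2 + 5 \left(-7\right) 41 = -2 - 1435 = -1437$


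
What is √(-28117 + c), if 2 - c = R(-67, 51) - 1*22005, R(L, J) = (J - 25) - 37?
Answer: I*√6099 ≈ 78.096*I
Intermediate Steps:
R(L, J) = -62 + J (R(L, J) = (-25 + J) - 37 = -62 + J)
c = 22018 (c = 2 - ((-62 + 51) - 1*22005) = 2 - (-11 - 22005) = 2 - 1*(-22016) = 2 + 22016 = 22018)
√(-28117 + c) = √(-28117 + 22018) = √(-6099) = I*√6099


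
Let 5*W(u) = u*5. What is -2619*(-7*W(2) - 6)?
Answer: 52380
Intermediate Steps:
W(u) = u (W(u) = (u*5)/5 = (5*u)/5 = u)
-2619*(-7*W(2) - 6) = -2619*(-7*2 - 6) = -2619*(-14 - 6) = -2619*(-20) = 52380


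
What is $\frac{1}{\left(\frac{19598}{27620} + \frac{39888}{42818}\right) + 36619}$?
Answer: $\frac{295658290}{10827196134941} \approx 2.7307 \cdot 10^{-5}$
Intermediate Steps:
$\frac{1}{\left(\frac{19598}{27620} + \frac{39888}{42818}\right) + 36619} = \frac{1}{\left(19598 \cdot \frac{1}{27620} + 39888 \cdot \frac{1}{42818}\right) + 36619} = \frac{1}{\left(\frac{9799}{13810} + \frac{19944}{21409}\right) + 36619} = \frac{1}{\frac{485213431}{295658290} + 36619} = \frac{1}{\frac{10827196134941}{295658290}} = \frac{295658290}{10827196134941}$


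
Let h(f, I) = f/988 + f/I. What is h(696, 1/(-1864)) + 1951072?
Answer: 161470990/247 ≈ 6.5373e+5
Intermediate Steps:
h(f, I) = f/988 + f/I (h(f, I) = f*(1/988) + f/I = f/988 + f/I)
h(696, 1/(-1864)) + 1951072 = ((1/988)*696 + 696/(1/(-1864))) + 1951072 = (174/247 + 696/(-1/1864)) + 1951072 = (174/247 + 696*(-1864)) + 1951072 = (174/247 - 1297344) + 1951072 = -320443794/247 + 1951072 = 161470990/247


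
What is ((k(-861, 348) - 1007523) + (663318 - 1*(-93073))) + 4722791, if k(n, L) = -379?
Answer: 4471280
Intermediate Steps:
((k(-861, 348) - 1007523) + (663318 - 1*(-93073))) + 4722791 = ((-379 - 1007523) + (663318 - 1*(-93073))) + 4722791 = (-1007902 + (663318 + 93073)) + 4722791 = (-1007902 + 756391) + 4722791 = -251511 + 4722791 = 4471280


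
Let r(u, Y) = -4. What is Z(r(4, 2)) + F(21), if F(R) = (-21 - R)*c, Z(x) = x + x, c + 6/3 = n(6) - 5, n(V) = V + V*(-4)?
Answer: 1042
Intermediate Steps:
n(V) = -3*V (n(V) = V - 4*V = -3*V)
c = -25 (c = -2 + (-3*6 - 5) = -2 + (-18 - 5) = -2 - 23 = -25)
Z(x) = 2*x
F(R) = 525 + 25*R (F(R) = (-21 - R)*(-25) = 525 + 25*R)
Z(r(4, 2)) + F(21) = 2*(-4) + (525 + 25*21) = -8 + (525 + 525) = -8 + 1050 = 1042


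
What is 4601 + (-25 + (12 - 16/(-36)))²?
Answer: 385450/81 ≈ 4758.6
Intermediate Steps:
4601 + (-25 + (12 - 16/(-36)))² = 4601 + (-25 + (12 - 16*(-1/36)))² = 4601 + (-25 + (12 + 4/9))² = 4601 + (-25 + 112/9)² = 4601 + (-113/9)² = 4601 + 12769/81 = 385450/81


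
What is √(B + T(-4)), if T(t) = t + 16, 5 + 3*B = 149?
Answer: 2*√15 ≈ 7.7460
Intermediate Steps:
B = 48 (B = -5/3 + (⅓)*149 = -5/3 + 149/3 = 48)
T(t) = 16 + t
√(B + T(-4)) = √(48 + (16 - 4)) = √(48 + 12) = √60 = 2*√15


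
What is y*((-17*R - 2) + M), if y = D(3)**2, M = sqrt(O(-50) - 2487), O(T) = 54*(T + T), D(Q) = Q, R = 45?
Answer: -6903 + 9*I*sqrt(7887) ≈ -6903.0 + 799.28*I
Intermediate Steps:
O(T) = 108*T (O(T) = 54*(2*T) = 108*T)
M = I*sqrt(7887) (M = sqrt(108*(-50) - 2487) = sqrt(-5400 - 2487) = sqrt(-7887) = I*sqrt(7887) ≈ 88.809*I)
y = 9 (y = 3**2 = 9)
y*((-17*R - 2) + M) = 9*((-17*45 - 2) + I*sqrt(7887)) = 9*((-765 - 2) + I*sqrt(7887)) = 9*(-767 + I*sqrt(7887)) = -6903 + 9*I*sqrt(7887)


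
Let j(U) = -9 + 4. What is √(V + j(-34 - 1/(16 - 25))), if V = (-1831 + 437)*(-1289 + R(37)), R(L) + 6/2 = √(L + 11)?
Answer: √(1801043 - 5576*√3) ≈ 1338.4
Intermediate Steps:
R(L) = -3 + √(11 + L) (R(L) = -3 + √(L + 11) = -3 + √(11 + L))
j(U) = -5
V = 1801048 - 5576*√3 (V = (-1831 + 437)*(-1289 + (-3 + √(11 + 37))) = -1394*(-1289 + (-3 + √48)) = -1394*(-1289 + (-3 + 4*√3)) = -1394*(-1292 + 4*√3) = 1801048 - 5576*√3 ≈ 1.7914e+6)
√(V + j(-34 - 1/(16 - 25))) = √((1801048 - 5576*√3) - 5) = √(1801043 - 5576*√3)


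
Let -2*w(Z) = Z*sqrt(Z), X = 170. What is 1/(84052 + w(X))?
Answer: 42026/3531755227 + 85*sqrt(170)/7063510454 ≈ 1.2056e-5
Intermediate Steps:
w(Z) = -Z**(3/2)/2 (w(Z) = -Z*sqrt(Z)/2 = -Z**(3/2)/2)
1/(84052 + w(X)) = 1/(84052 - 85*sqrt(170))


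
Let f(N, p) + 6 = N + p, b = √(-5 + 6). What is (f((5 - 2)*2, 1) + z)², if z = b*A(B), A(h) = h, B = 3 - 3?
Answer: 1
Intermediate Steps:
B = 0
b = 1 (b = √1 = 1)
f(N, p) = -6 + N + p (f(N, p) = -6 + (N + p) = -6 + N + p)
z = 0 (z = 1*0 = 0)
(f((5 - 2)*2, 1) + z)² = ((-6 + (5 - 2)*2 + 1) + 0)² = ((-6 + 3*2 + 1) + 0)² = ((-6 + 6 + 1) + 0)² = (1 + 0)² = 1² = 1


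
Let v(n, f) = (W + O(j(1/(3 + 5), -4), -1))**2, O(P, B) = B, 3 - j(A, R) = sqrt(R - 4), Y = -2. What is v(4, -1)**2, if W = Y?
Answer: 81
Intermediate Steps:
j(A, R) = 3 - sqrt(-4 + R) (j(A, R) = 3 - sqrt(R - 4) = 3 - sqrt(-4 + R))
W = -2
v(n, f) = 9 (v(n, f) = (-2 - 1)**2 = (-3)**2 = 9)
v(4, -1)**2 = 9**2 = 81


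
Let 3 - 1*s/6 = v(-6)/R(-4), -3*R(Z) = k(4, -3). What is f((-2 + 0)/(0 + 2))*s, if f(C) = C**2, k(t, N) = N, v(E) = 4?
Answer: -6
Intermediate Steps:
R(Z) = 1 (R(Z) = -1/3*(-3) = 1)
s = -6 (s = 18 - 24/1 = 18 - 24 = -6)
f((-2 + 0)/(0 + 2))*s = ((-2 + 0)/(0 + 2))**2*(-6) = (-2/2)**2*(-6) = (-2*1/2)**2*(-6) = (-1)**2*(-6) = 1*(-6) = -6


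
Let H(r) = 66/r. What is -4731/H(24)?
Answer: -18924/11 ≈ -1720.4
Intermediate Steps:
-4731/H(24) = -4731/(66/24) = -4731/(66*(1/24)) = -4731/11/4 = -4731*4/11 = -18924/11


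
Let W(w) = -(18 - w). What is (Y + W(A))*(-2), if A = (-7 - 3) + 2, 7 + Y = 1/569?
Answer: 37552/569 ≈ 65.996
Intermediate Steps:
Y = -3982/569 (Y = -7 + 1/569 = -3982/569 ≈ -6.9982)
A = -8 (A = -10 + 2 = -8)
W(w) = -18 + w
(Y + W(A))*(-2) = (-3982/569 + (-18 - 8))*(-2) = (-3982/569 - 26)*(-2) = -18776/569*(-2) = 37552/569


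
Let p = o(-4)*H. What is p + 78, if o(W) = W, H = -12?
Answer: 126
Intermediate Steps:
p = 48 (p = -4*(-12) = 48)
p + 78 = 48 + 78 = 126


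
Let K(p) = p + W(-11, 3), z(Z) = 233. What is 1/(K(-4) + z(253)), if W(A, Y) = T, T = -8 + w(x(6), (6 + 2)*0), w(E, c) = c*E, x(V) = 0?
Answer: 1/221 ≈ 0.0045249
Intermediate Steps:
w(E, c) = E*c
T = -8 (T = -8 + 0*((6 + 2)*0) = -8 + 0*(8*0) = -8 + 0*0 = -8 + 0 = -8)
W(A, Y) = -8
K(p) = -8 + p (K(p) = p - 8 = -8 + p)
1/(K(-4) + z(253)) = 1/((-8 - 4) + 233) = 1/(-12 + 233) = 1/221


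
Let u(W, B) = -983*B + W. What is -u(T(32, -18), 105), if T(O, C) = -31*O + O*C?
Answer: 104783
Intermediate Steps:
T(O, C) = -31*O + C*O
u(W, B) = W - 983*B
-u(T(32, -18), 105) = -(32*(-31 - 18) - 983*105) = -(32*(-49) - 103215) = -(-1568 - 103215) = -1*(-104783) = 104783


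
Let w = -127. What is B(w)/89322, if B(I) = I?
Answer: -127/89322 ≈ -0.0014218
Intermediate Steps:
B(w)/89322 = -127/89322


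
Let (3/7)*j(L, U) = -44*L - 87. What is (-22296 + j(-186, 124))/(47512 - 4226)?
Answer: -3403/43286 ≈ -0.078617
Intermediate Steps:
j(L, U) = -203 - 308*L/3 (j(L, U) = 7*(-44*L - 87)/3 = 7*(-87 - 44*L)/3 = -203 - 308*L/3)
(-22296 + j(-186, 124))/(47512 - 4226) = (-22296 + (-203 - 308/3*(-186)))/(47512 - 4226) = (-22296 + (-203 + 19096))/43286 = (-22296 + 18893)*(1/43286) = -3403*1/43286 = -3403/43286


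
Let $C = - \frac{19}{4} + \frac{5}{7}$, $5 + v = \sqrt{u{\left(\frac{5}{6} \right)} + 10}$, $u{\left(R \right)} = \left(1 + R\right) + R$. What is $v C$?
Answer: $\frac{565}{28} - \frac{113 \sqrt{114}}{84} \approx 5.8154$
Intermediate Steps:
$u{\left(R \right)} = 1 + 2 R$
$v = -5 + \frac{\sqrt{114}}{3}$ ($v = -5 + \sqrt{\left(1 + 2 \cdot \frac{5}{6}\right) + 10} = -5 + \sqrt{\left(1 + \frac{5}{3}\right) + 10} = -5 + \sqrt{\frac{8}{3} + 10} = -5 + \sqrt{\frac{38}{3}} = -5 + \frac{\sqrt{114}}{3} \approx -1.441$)
$C = - \frac{113}{28}$ ($C = \left(-19\right) \frac{1}{4} + 5 \cdot \frac{1}{7} = - \frac{19}{4} + \frac{5}{7} = - \frac{113}{28} \approx -4.0357$)
$v C = \left(-5 + \frac{\sqrt{114}}{3}\right) \left(- \frac{113}{28}\right) = \frac{565}{28} - \frac{113 \sqrt{114}}{84}$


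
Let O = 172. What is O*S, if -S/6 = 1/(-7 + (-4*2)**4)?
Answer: -344/1363 ≈ -0.25238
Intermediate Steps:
S = -2/1363 (S = -6/(-7 + (-4*2)**4) = -6/(-7 + (-8)**4) = -6/(-7 + 4096) = -6/4089 = -6*1/4089 = -2/1363 ≈ -0.0014674)
O*S = 172*(-2/1363) = -344/1363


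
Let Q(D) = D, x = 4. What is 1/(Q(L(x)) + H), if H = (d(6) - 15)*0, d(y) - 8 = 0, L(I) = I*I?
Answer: 1/16 ≈ 0.062500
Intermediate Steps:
L(I) = I**2
d(y) = 8 (d(y) = 8 + 0 = 8)
H = 0 (H = (8 - 15)*0 = -7*0 = 0)
1/(Q(L(x)) + H) = 1/(4**2 + 0) = 1/(16 + 0) = 1/16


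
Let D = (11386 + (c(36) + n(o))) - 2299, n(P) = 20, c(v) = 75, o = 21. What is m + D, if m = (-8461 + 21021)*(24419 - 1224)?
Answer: 291338382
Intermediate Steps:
m = 291329200 (m = 12560*23195 = 291329200)
D = 9182 (D = (11386 + (75 + 20)) - 2299 = (11386 + 95) - 2299 = 11481 - 2299 = 9182)
m + D = 291329200 + 9182 = 291338382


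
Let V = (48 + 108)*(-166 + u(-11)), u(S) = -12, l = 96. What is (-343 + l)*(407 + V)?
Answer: 6758167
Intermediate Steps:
V = -27768 (V = (48 + 108)*(-166 - 12) = 156*(-178) = -27768)
(-343 + l)*(407 + V) = (-343 + 96)*(407 - 27768) = -247*(-27361) = 6758167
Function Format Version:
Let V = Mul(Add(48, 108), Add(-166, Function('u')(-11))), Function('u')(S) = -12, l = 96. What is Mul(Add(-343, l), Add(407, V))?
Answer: 6758167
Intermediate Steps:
V = -27768 (V = Mul(Add(48, 108), Add(-166, -12)) = Mul(156, -178) = -27768)
Mul(Add(-343, l), Add(407, V)) = Mul(Add(-343, 96), Add(407, -27768)) = Mul(-247, -27361) = 6758167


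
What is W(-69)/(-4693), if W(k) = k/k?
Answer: -1/4693 ≈ -0.00021308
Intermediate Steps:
W(k) = 1
W(-69)/(-4693) = 1/(-4693) = 1*(-1/4693) = -1/4693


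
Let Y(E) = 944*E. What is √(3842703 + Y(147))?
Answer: 13*√23559 ≈ 1995.4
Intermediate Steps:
√(3842703 + Y(147)) = √(3842703 + 944*147) = √(3842703 + 138768) = √3981471 = 13*√23559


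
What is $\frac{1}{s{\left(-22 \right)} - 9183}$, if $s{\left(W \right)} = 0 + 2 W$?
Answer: $- \frac{1}{9227} \approx -0.00010838$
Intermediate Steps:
$s{\left(W \right)} = 2 W$
$\frac{1}{s{\left(-22 \right)} - 9183} = \frac{1}{2 \left(-22\right) - 9183} = \frac{1}{-44 - 9183} = \frac{1}{-9227} = - \frac{1}{9227}$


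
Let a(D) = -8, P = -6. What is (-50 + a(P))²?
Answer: 3364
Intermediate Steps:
(-50 + a(P))² = (-50 - 8)² = (-58)² = 3364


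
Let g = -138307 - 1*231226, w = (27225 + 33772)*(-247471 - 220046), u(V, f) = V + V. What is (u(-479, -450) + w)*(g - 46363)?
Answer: 11860162547229672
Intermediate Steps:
u(V, f) = 2*V
w = -28517134449 (w = 60997*(-467517) = -28517134449)
g = -369533 (g = -138307 - 231226 = -369533)
(u(-479, -450) + w)*(g - 46363) = (2*(-479) - 28517134449)*(-369533 - 46363) = (-958 - 28517134449)*(-415896) = -28517135407*(-415896) = 11860162547229672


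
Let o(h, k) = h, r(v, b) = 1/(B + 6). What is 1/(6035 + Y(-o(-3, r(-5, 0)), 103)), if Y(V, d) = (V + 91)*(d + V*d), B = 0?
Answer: 1/44763 ≈ 2.2340e-5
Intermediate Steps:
r(v, b) = 1/6 (r(v, b) = 1/(0 + 6) = 1/6)
Y(V, d) = (91 + V)*(d + V*d)
1/(6035 + Y(-o(-3, r(-5, 0)), 103)) = 1/(6035 + 103*(91 + (-1*(-3))**2 + 92*(-1*(-3)))) = 1/(6035 + 103*(91 + 3**2 + 92*3)) = 1/(6035 + 103*(91 + 9 + 276)) = 1/(6035 + 103*376) = 1/(6035 + 38728) = 1/44763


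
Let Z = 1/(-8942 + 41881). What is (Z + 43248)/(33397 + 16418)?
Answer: 1424545873/1640856285 ≈ 0.86817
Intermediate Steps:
Z = 1/32939 ≈ 3.0359e-5
(Z + 43248)/(33397 + 16418) = (1/32939 + 43248)/(33397 + 16418) = (1424545873/32939)/49815 = (1424545873/32939)*(1/49815) = 1424545873/1640856285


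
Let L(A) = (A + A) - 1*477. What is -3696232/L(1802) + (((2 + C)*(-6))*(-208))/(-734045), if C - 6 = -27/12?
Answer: -153802112/130115 ≈ -1182.0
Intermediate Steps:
C = 15/4 (C = 6 - 27/12 = 6 - 27*1/12 = 6 - 9/4 = 15/4 ≈ 3.7500)
L(A) = -477 + 2*A (L(A) = 2*A - 477 = -477 + 2*A)
-3696232/L(1802) + (((2 + C)*(-6))*(-208))/(-734045) = -3696232/(-477 + 2*1802) + (((2 + 15/4)*(-6))*(-208))/(-734045) = -3696232/(-477 + 3604) + (((23/4)*(-6))*(-208))*(-1/734045) = -3696232/3127 - 69/2*(-208)*(-1/734045) = -3696232*1/3127 + 7176*(-1/734045) = -62648/53 - 24/2455 = -153802112/130115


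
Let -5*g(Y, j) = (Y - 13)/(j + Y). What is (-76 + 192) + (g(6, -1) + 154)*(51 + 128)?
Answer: 693303/25 ≈ 27732.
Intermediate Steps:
g(Y, j) = -(-13 + Y)/(5*(Y + j)) (g(Y, j) = -(Y - 13)/(5*(j + Y)) = -(-13 + Y)/(5*(Y + j)))
(-76 + 192) + (g(6, -1) + 154)*(51 + 128) = (-76 + 192) + ((13 - 1*6)/(5*(6 - 1)) + 154)*(51 + 128) = 116 + ((1/5)*(13 - 6)/5 + 154)*179 = 116 + ((1/5)*(1/5)*7 + 154)*179 = 116 + (7/25 + 154)*179 = 116 + (3857/25)*179 = 116 + 690403/25 = 693303/25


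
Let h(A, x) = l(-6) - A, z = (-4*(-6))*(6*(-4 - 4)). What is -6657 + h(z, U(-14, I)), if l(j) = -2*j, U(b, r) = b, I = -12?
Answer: -5493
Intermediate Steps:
z = -1152 (z = 24*(6*(-8)) = 24*(-48) = -1152)
h(A, x) = 12 - A (h(A, x) = -2*(-6) - A = 12 - A)
-6657 + h(z, U(-14, I)) = -6657 + (12 - 1*(-1152)) = -6657 + (12 + 1152) = -6657 + 1164 = -5493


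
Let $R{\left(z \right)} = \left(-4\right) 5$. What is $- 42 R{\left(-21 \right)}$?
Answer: $840$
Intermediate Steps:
$R{\left(z \right)} = -20$
$- 42 R{\left(-21 \right)} = \left(-42\right) \left(-20\right) = 840$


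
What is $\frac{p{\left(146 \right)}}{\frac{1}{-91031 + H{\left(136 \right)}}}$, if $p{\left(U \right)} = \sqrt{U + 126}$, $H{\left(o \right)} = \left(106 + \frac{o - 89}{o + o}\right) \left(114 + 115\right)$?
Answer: $- \frac{18147141 \sqrt{17}}{68} \approx -1.1003 \cdot 10^{6}$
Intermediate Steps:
$H{\left(o \right)} = 24274 + \frac{229 \left(-89 + o\right)}{2 o}$ ($H{\left(o \right)} = \left(106 + \frac{-89 + o}{2 o}\right) 229 = 24274 + \frac{229 \left(-89 + o\right)}{2 o}$)
$p{\left(U \right)} = \sqrt{126 + U}$
$\frac{p{\left(146 \right)}}{\frac{1}{-91031 + H{\left(136 \right)}}} = \frac{\sqrt{126 + 146}}{\frac{1}{-91031 + \frac{229 \left(-89 + 213 \cdot 136\right)}{2 \cdot 136}}} = \frac{\sqrt{272}}{\frac{1}{-91031 + \frac{229}{2} \cdot \frac{1}{136} \left(-89 + 28968\right)}} = \frac{4 \sqrt{17}}{\frac{1}{-91031 + \frac{229}{2} \cdot \frac{1}{136} \cdot 28879}} = \frac{4 \sqrt{17}}{\frac{1}{-91031 + \frac{6613291}{272}}} = \frac{4 \sqrt{17}}{\frac{1}{- \frac{18147141}{272}}} = \frac{4 \sqrt{17}}{- \frac{272}{18147141}} = 4 \sqrt{17} \left(- \frac{18147141}{272}\right) = - \frac{18147141 \sqrt{17}}{68}$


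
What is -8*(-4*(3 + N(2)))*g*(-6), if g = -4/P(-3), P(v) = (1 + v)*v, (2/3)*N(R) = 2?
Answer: 768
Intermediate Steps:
N(R) = 3 (N(R) = (3/2)*2 = 3)
P(v) = v*(1 + v)
g = -2/3 (g = -4*(-1/(3*(1 - 3))) = -4/((-3*(-2))) = -4/6 = -4*1/6 = -2/3 ≈ -0.66667)
-8*(-4*(3 + N(2)))*g*(-6) = -8*(-4*(3 + 3))*(-2)/3*(-6) = -8*(-4*6)*(-2)/3*(-6) = -(-192)*(-2)/3*(-6) = -8*16*(-6) = -128*(-6) = 768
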